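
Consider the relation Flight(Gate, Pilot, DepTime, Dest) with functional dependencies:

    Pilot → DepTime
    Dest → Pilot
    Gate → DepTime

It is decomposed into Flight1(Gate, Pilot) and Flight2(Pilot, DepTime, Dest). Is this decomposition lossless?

No

Common attributes: Flight1 ∩ Flight2 = {Pilot}.
Closure of {Pilot}: Pilot → DepTime applies, adding DepTime. So (Pilot)⁺ = {Pilot, DepTime}.
The closure contains neither all of Flight1 = {Gate, Pilot} nor all of Flight2 = {Pilot, DepTime, Dest}, so the common attributes are not a superkey of either fragment. The join is lossy.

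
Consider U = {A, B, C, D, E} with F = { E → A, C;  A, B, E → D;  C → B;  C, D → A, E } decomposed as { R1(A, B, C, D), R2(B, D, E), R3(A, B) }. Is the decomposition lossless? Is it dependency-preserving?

lossy and not dependency-preserving

Lossless test (chase): applying each FD to every pair of rows produces no changes in the tableau, so no row becomes fully distinguished — the join is lossy.
Dependency preservation: the restricted closure of {E} across the fragments never reaches {A, C}, so E → A, C cannot be enforced without a join — not preserved.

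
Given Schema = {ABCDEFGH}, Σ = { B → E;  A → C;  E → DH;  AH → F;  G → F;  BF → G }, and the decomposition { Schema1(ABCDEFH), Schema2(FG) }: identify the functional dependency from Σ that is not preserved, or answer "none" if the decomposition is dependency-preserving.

BF → G

Check BF → G: no single fragment contains all of {BFG}, and the restricted closure of {BF} across the fragments never reaches {G}.
B → E is preserved.
A → C is preserved.
E → DH is preserved.
AH → F is preserved.
G → F is preserved.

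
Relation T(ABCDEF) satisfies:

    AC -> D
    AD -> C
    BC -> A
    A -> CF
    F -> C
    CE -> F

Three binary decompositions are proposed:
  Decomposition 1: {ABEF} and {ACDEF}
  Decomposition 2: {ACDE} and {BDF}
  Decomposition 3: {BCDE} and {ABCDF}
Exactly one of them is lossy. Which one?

Decomposition 1: common = {AEF}, closure = {ACDEF} → lossless.
Decomposition 2: common = {D}, closure = {D} → lossy.
Decomposition 3: common = {BCD}, closure = {ABCDF} → lossless.

Decomposition 2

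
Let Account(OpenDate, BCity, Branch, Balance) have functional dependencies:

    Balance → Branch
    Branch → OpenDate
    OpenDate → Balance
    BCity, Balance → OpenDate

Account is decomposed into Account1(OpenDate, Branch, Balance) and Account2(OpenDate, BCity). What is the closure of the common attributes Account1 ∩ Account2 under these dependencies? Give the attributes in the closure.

Account1 ∩ Account2 = {OpenDate}.
OpenDate → Balance applies, adding Balance
Balance → Branch applies, adding Branch
Closure: {OpenDate, Branch, Balance}.

OpenDate, Branch, Balance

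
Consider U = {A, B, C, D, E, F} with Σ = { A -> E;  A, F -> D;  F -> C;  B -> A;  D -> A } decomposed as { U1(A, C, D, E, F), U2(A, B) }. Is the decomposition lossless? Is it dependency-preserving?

Lossless test: (A)⁺ = {A, E}, which is a superkey of neither fragment — lossy.
Dependency preservation: every FD's attributes lie within a single fragment, so each can be enforced locally — preserved.

lossy but dependency-preserving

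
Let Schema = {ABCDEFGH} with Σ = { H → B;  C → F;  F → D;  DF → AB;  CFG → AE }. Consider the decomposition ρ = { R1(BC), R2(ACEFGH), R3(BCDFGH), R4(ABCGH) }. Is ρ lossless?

Chase test. Columns are ABCDEFGH; row i has aⱼ where attribute j ∈ Ri, else bᵢⱼ.
Initial tableau (one row per fragment):
  row 1: b11 a2 a3 b14 b15 b16 b17 b18
  row 2: a1 b22 a3 b24 a5 a6 a7 a8
  row 3: b31 a2 a3 a4 b35 a6 a7 a8
  row 4: a1 a2 a3 b44 b45 b46 a7 a8
Rows 2 and 3 agree on H; apply H→B and equate their B entries.
Rows 1 and 2 agree on C; apply C→F and equate their F entries.
Rows 1 and 4 agree on C; apply C→F and equate their F entries.
Rows 1 and 2 agree on F; apply F→D and equate their D entries.
Rows 1 and 3 agree on F; apply F→D and equate their D entries.
Rows 1 and 4 agree on F; apply F→D and equate their D entries.
Rows 1 and 2 agree on DF; apply DF→AB and equate their AB entries.
Rows 1 and 3 agree on DF; apply DF→AB and equate their AB entries.
Rows 2 and 3 agree on CFG; apply CFG→AE and equate their AE entries.
Rows 2 and 4 agree on CFG; apply CFG→AE and equate their AE entries.
Row 2 is now all distinguished symbols — the join is lossless.

Yes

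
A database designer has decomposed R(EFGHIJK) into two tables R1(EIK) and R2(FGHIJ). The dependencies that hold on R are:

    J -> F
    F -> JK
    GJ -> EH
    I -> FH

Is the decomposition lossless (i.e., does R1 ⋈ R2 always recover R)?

No

Common attributes: R1 ∩ R2 = {I}.
Closure of {I}: I → FH applies, adding FH; F → JK applies, adding JK. So (I)⁺ = {FHIJK}.
The closure contains neither all of R1 = {EIK} nor all of R2 = {FGHIJ}, so the common attributes are not a superkey of either fragment. The join is lossy.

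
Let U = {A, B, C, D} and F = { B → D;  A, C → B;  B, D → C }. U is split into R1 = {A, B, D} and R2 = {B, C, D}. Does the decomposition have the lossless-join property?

Yes

Common attributes: R1 ∩ R2 = {B, D}.
Closure of {B, D}: B, D → C applies, adding C. So (B, D)⁺ = {B, C, D}.
This closure contains every attribute of R2, so R1 ∩ R2 → R2. The join is lossless.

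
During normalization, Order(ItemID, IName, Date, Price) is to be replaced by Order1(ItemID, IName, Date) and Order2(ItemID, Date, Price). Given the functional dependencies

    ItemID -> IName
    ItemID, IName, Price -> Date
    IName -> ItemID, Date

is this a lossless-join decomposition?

Yes

Common attributes: Order1 ∩ Order2 = {ItemID, Date}.
Closure of {ItemID, Date}: ItemID → IName applies, adding IName. So (ItemID, Date)⁺ = {ItemID, IName, Date}.
This closure contains every attribute of Order1, so Order1 ∩ Order2 → Order1. The join is lossless.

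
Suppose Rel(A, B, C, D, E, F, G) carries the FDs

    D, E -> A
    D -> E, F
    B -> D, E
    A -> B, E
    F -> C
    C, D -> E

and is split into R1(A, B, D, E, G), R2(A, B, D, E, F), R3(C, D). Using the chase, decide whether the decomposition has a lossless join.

Chase test. Columns are A, B, C, D, E, F, G; row i has aⱼ where attribute j ∈ Ri, else bᵢⱼ.
Initial tableau (one row per fragment):
  row 1: a1 a2 b13 a4 a5 b16 a7
  row 2: a1 a2 b23 a4 a5 a6 b27
  row 3: b31 b32 a3 a4 b35 b36 b37
Rows 1 and 2 agree on D; apply D→E, F and equate their E, F entries.
Rows 1 and 3 agree on D; apply D→E, F and equate their E, F entries.
Rows 1 and 2 agree on F; apply F→C and equate their C entries.
Rows 1 and 3 agree on F; apply F→C and equate their C entries.
Rows 1 and 3 agree on D, E; apply D, E→A and equate their A entries.
Rows 1 and 3 agree on A; apply A→B, E and equate their B, E entries.
Row 1 is now all distinguished symbols — the join is lossless.

Yes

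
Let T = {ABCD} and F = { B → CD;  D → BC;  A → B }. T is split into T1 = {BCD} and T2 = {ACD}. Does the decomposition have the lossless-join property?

Common attributes: T1 ∩ T2 = {CD}.
Closure of {CD}: D → BC applies, adding B. So (CD)⁺ = {BCD}.
This closure contains every attribute of T1, so T1 ∩ T2 → T1. The join is lossless.

Yes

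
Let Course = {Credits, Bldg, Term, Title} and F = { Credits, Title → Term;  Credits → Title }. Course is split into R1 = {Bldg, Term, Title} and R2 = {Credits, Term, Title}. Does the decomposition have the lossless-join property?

No

Common attributes: R1 ∩ R2 = {Term, Title}.
No dependency enlarges {Term, Title}, so (Term, Title)⁺ = {Term, Title}.
The closure contains neither all of R1 = {Bldg, Term, Title} nor all of R2 = {Credits, Term, Title}, so the common attributes are not a superkey of either fragment. The join is lossy.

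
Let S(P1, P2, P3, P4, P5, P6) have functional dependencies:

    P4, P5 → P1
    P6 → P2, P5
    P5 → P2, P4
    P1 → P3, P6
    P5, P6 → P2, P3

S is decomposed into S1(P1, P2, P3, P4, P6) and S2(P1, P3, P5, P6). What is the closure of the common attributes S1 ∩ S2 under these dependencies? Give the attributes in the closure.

S1 ∩ S2 = {P1, P3, P6}.
P6 → P2, P5 applies, adding P2, P5
P5 → P2, P4 applies, adding P4
Closure: {P1, P2, P3, P4, P5, P6}.

P1, P2, P3, P4, P5, P6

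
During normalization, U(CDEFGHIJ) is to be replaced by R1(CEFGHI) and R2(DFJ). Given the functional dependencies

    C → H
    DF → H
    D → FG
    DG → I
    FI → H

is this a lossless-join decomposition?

No

Common attributes: R1 ∩ R2 = {F}.
No dependency enlarges {F}, so (F)⁺ = {F}.
The closure contains neither all of R1 = {CEFGHI} nor all of R2 = {DFJ}, so the common attributes are not a superkey of either fragment. The join is lossy.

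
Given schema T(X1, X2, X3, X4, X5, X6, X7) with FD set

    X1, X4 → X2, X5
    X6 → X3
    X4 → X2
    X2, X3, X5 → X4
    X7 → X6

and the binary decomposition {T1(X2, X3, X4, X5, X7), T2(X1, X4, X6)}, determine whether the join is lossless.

Common attributes: T1 ∩ T2 = {X4}.
Closure of {X4}: X4 → X2 applies, adding X2. So (X4)⁺ = {X2, X4}.
The closure contains neither all of T1 = {X2, X3, X4, X5, X7} nor all of T2 = {X1, X4, X6}, so the common attributes are not a superkey of either fragment. The join is lossy.

No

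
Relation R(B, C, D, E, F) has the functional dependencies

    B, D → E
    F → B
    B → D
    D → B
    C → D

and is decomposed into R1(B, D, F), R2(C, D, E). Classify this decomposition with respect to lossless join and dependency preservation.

Lossless test: (D)⁺ = {B, D, E}, which is a superkey of neither fragment — lossy.
Dependency preservation: B, D → E is not contained in any single fragment, but the restricted closure of its left-hand side across the fragments still reaches the right-hand side; the remaining FDs each lie inside some fragment. All dependencies are preserved.

lossy but dependency-preserving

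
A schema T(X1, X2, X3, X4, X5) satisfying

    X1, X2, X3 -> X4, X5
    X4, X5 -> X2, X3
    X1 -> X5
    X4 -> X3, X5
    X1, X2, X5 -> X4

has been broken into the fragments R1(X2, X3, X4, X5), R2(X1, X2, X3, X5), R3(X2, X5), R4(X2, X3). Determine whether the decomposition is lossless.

Chase test. Columns are X1, X2, X3, X4, X5; row i has aⱼ where attribute j ∈ Ri, else bᵢⱼ.
Initial tableau (one row per fragment):
  row 1: b11 a2 a3 a4 a5
  row 2: a1 a2 a3 b24 a5
  row 3: b31 a2 b33 b34 a5
  row 4: b41 a2 a3 b44 b45
No row becomes fully distinguished — the join is lossy.

No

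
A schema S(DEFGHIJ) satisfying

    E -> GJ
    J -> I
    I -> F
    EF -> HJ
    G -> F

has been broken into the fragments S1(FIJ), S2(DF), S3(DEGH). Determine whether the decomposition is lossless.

Chase test. Columns are DEFGHIJ; row i has aⱼ where attribute j ∈ Si, else bᵢⱼ.
Initial tableau (one row per fragment):
  row 1: b11 b12 a3 b14 b15 a6 a7
  row 2: a1 b22 a3 b24 b25 b26 b27
  row 3: a1 a2 b33 a4 a5 b36 b37
No row becomes fully distinguished — the join is lossy.

No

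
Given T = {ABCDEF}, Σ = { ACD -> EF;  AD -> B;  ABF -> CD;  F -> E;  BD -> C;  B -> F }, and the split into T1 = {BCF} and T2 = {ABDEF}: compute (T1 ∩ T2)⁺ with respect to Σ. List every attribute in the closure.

BEF

T1 ∩ T2 = {BF}.
F → E applies, adding E
Closure: {BEF}.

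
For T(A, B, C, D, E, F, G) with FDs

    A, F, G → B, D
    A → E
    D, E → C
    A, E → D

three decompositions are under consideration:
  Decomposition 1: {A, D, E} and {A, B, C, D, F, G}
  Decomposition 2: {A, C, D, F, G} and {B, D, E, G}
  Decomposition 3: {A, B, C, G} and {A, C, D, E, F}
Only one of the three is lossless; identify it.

Decomposition 1: common = {A, D}, closure = {A, C, D, E} → lossless.
Decomposition 2: common = {D, G}, closure = {D, G} → lossy.
Decomposition 3: common = {A, C}, closure = {A, C, D, E} → lossy.

Decomposition 1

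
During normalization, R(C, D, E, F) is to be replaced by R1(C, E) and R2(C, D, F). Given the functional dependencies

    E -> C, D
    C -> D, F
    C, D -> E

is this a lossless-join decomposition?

Yes

Common attributes: R1 ∩ R2 = {C}.
Closure of {C}: C → D, F applies, adding D, F; C, D → E applies, adding E. So (C)⁺ = {C, D, E, F}.
This closure contains every attribute of R1, so R1 ∩ R2 → R1. The join is lossless.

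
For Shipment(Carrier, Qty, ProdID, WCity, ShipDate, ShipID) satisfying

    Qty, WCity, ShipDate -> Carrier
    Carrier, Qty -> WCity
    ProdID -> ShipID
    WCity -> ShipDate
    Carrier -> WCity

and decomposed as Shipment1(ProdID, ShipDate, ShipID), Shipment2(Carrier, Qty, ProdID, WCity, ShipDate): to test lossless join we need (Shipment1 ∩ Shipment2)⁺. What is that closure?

Shipment1 ∩ Shipment2 = {ProdID, ShipDate}.
ProdID → ShipID applies, adding ShipID
Closure: {ProdID, ShipDate, ShipID}.

ProdID, ShipDate, ShipID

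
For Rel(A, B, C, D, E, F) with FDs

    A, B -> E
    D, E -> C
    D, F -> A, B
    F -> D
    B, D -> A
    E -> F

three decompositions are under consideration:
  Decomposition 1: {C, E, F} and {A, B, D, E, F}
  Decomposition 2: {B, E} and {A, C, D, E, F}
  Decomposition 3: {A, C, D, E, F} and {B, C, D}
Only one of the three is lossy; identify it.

Decomposition 1: common = {E, F}, closure = {A, B, C, D, E, F} → lossless.
Decomposition 2: common = {E}, closure = {A, B, C, D, E, F} → lossless.
Decomposition 3: common = {C, D}, closure = {C, D} → lossy.

Decomposition 3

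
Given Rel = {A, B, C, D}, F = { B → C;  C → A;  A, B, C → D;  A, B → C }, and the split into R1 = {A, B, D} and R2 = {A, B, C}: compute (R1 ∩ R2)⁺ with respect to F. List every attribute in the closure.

R1 ∩ R2 = {A, B}.
B → C applies, adding C
A, B, C → D applies, adding D
Closure: {A, B, C, D}.

A, B, C, D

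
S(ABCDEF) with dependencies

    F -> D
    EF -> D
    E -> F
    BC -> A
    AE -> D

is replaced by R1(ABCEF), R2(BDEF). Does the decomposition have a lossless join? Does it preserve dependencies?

Lossless test: (BEF)⁺ = {BDEF}, which contains all of one fragment — lossless.
Dependency preservation: AE → D is not contained in any single fragment, but the restricted closure of its left-hand side across the fragments still reaches the right-hand side; the remaining FDs each lie inside some fragment. All dependencies are preserved.

lossless and dependency-preserving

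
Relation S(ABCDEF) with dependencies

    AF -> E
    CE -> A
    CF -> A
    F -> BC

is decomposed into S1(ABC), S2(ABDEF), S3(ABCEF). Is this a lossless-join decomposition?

Chase test. Columns are ABCDEF; row i has aⱼ where attribute j ∈ Si, else bᵢⱼ.
Initial tableau (one row per fragment):
  row 1: a1 a2 a3 b14 b15 b16
  row 2: a1 a2 b23 a4 a5 a6
  row 3: a1 a2 a3 b34 a5 a6
Rows 2 and 3 agree on F; apply F→BC and equate their BC entries.
Row 2 is now all distinguished symbols — the join is lossless.

Yes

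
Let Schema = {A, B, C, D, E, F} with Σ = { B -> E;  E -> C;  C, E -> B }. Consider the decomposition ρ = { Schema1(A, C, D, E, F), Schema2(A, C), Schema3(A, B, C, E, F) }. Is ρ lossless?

Chase test. Columns are A, B, C, D, E, F; row i has aⱼ where attribute j ∈ Schemai, else bᵢⱼ.
Initial tableau (one row per fragment):
  row 1: a1 b12 a3 a4 a5 a6
  row 2: a1 b22 a3 b24 b25 b26
  row 3: a1 a2 a3 b34 a5 a6
Rows 1 and 3 agree on C, E; apply C, E→B and equate their B entries.
Row 1 is now all distinguished symbols — the join is lossless.

Yes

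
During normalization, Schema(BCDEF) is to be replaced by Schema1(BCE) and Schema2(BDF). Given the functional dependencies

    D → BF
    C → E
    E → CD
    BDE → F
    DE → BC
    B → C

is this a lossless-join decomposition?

Yes

Common attributes: Schema1 ∩ Schema2 = {B}.
Closure of {B}: B → C applies, adding C; C → E applies, adding E; E → CD applies, adding D; BDE → F applies, adding F. So (B)⁺ = {BCDEF}.
This closure contains every attribute of Schema1, so Schema1 ∩ Schema2 → Schema1. The join is lossless.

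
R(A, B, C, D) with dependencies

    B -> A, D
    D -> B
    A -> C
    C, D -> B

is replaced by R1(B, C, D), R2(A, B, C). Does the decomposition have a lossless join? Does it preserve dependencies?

Lossless test: (B, C)⁺ = {A, B, C, D}, which contains all of one fragment — lossless.
Dependency preservation: B → A, D is not contained in any single fragment, but the restricted closure of its left-hand side across the fragments still reaches the right-hand side; the remaining FDs each lie inside some fragment. All dependencies are preserved.

lossless and dependency-preserving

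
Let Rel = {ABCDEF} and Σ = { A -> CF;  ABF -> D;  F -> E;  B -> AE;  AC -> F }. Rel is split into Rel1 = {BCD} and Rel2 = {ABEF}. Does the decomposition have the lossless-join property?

Yes

Common attributes: Rel1 ∩ Rel2 = {B}.
Closure of {B}: B → AE applies, adding AE; A → CF applies, adding CF; ABF → D applies, adding D. So (B)⁺ = {ABCDEF}.
This closure contains every attribute of Rel1, so Rel1 ∩ Rel2 → Rel1. The join is lossless.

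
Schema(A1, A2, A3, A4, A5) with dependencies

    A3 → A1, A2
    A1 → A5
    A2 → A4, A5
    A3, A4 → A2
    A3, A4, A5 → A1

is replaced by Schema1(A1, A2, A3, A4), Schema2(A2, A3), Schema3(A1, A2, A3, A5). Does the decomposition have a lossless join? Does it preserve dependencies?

Lossless test (chase): Rows 1 and 2 agree on A3; apply A3→A1, A2 and equate their A1, A2 entries. Rows 1 and 2 agree on A1; apply A1→A5 and equate their A5 entries. Rows 1 and 3 agree on A1; apply A1→A5 and equate their A5 entries. Rows 1 and 2 agree on A2; apply A2→A4, A5 and equate their A4, A5 entries. Rows 1 and 3 agree on A2; apply A2→A4, A5 and equate their A4, A5 entries. Row 1 is now all distinguished symbols — the join is lossless.
Dependency preservation: A2 → A4, A5; A3, A4, A5 → A1 are not contained in any single fragment, but the restricted closure of each left-hand side across the fragments still reaches the right-hand side; the remaining FDs each lie inside some fragment. All dependencies are preserved.

lossless and dependency-preserving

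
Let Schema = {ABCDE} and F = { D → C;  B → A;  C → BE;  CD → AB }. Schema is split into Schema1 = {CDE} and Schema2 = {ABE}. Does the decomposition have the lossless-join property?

No

Common attributes: Schema1 ∩ Schema2 = {E}.
No dependency enlarges {E}, so (E)⁺ = {E}.
The closure contains neither all of Schema1 = {CDE} nor all of Schema2 = {ABE}, so the common attributes are not a superkey of either fragment. The join is lossy.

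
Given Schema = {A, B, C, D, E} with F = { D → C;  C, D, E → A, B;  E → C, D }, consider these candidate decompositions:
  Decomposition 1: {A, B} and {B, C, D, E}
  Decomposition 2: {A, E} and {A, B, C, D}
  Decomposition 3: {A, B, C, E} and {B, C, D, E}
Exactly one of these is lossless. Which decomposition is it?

Decomposition 3

Decomposition 1: common = {B}, closure = {B} → lossy.
Decomposition 2: common = {A}, closure = {A} → lossy.
Decomposition 3: common = {B, C, E}, closure = {A, B, C, D, E} → lossless.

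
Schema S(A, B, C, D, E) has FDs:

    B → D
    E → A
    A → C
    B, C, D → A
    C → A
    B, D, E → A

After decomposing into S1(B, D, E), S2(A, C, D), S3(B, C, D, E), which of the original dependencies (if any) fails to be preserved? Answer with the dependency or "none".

B → D lies within S1.
E → A: restricted closure across fragments reaches A.
A → C lies within S2.
B, C, D → A: restricted closure across fragments reaches A.
C → A lies within S2.
B, D, E → A: restricted closure across fragments reaches A.
Every dependency is enforceable on the fragments, so the decomposition is dependency-preserving.

none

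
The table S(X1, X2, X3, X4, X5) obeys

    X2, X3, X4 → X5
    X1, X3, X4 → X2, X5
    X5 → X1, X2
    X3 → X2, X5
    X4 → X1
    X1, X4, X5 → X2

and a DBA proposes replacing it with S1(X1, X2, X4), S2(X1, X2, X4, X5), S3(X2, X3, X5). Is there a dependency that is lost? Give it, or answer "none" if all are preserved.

none

X2, X3, X4 → X5: restricted closure across fragments reaches X5.
X1, X3, X4 → X2, X5: restricted closure across fragments reaches X2, X5.
X5 → X1, X2 lies within S2.
X3 → X2, X5 lies within S3.
X4 → X1 lies within S1.
X1, X4, X5 → X2 lies within S2.
Every dependency is enforceable on the fragments, so the decomposition is dependency-preserving.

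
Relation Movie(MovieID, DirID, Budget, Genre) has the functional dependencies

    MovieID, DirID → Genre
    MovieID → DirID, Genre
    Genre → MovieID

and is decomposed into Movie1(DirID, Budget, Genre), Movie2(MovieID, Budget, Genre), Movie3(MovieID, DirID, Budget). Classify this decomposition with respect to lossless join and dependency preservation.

Lossless test (chase): Rows 2 and 3 agree on MovieID; apply MovieID→DirID, Genre and equate their DirID, Genre entries. Rows 1 and 2 agree on Genre; apply Genre→MovieID and equate their MovieID entries. Row 1 is now all distinguished symbols — the join is lossless.
Dependency preservation: MovieID, DirID → Genre; MovieID → DirID, Genre are not contained in any single fragment, but the restricted closure of each left-hand side across the fragments still reaches the right-hand side; the remaining FDs each lie inside some fragment. All dependencies are preserved.

lossless and dependency-preserving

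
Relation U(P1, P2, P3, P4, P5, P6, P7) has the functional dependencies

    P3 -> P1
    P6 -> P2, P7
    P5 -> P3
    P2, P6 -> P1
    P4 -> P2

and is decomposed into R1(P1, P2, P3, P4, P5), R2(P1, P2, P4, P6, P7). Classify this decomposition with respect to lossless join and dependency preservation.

Lossless test: (P1, P2, P4)⁺ = {P1, P2, P4}, which is a superkey of neither fragment — lossy.
Dependency preservation: every FD's attributes lie within a single fragment, so each can be enforced locally — preserved.

lossy but dependency-preserving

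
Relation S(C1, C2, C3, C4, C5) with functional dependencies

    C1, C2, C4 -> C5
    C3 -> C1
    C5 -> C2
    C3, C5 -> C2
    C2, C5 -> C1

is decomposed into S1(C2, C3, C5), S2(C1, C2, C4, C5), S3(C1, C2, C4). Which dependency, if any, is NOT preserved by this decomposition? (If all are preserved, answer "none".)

C3 -> C1

Check C3 → C1: no single fragment contains all of {C1, C3}, and the restricted closure of {C3} across the fragments never reaches {C1}.
C1, C2, C4 → C5 is preserved.
C5 → C2 is preserved.
C3, C5 → C2 is preserved.
C2, C5 → C1 is preserved.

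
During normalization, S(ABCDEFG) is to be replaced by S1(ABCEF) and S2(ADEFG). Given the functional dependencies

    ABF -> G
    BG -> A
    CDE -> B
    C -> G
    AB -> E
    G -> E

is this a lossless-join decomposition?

Common attributes: S1 ∩ S2 = {AEF}.
No dependency enlarges {AEF}, so (AEF)⁺ = {AEF}.
The closure contains neither all of S1 = {ABCEF} nor all of S2 = {ADEFG}, so the common attributes are not a superkey of either fragment. The join is lossy.

No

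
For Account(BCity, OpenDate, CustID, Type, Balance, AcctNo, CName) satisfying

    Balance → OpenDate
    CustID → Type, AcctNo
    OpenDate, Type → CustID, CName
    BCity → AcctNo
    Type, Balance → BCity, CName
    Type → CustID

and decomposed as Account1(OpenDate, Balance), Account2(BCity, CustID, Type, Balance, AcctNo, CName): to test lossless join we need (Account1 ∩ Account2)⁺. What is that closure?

Account1 ∩ Account2 = {Balance}.
Balance → OpenDate applies, adding OpenDate
Closure: {OpenDate, Balance}.

OpenDate, Balance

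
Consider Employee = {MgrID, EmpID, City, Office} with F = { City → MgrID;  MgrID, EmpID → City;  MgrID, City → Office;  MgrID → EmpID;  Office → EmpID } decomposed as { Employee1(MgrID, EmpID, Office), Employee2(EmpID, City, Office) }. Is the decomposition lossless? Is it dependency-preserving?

Lossless test: (EmpID, Office)⁺ = {EmpID, Office}, which is a superkey of neither fragment — lossy.
Dependency preservation: the restricted closure of {City} across the fragments never reaches {MgrID}, so City → MgrID cannot be enforced without a join — not preserved.

lossy and not dependency-preserving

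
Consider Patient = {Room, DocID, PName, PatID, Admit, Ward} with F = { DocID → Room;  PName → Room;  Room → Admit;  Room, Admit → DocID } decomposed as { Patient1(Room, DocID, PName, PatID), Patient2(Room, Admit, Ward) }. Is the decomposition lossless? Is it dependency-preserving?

Lossless test: (Room)⁺ = {Room, DocID, Admit}, which is a superkey of neither fragment — lossy.
Dependency preservation: Room, Admit → DocID is not contained in any single fragment, but the restricted closure of its left-hand side across the fragments still reaches the right-hand side; the remaining FDs each lie inside some fragment. All dependencies are preserved.

lossy but dependency-preserving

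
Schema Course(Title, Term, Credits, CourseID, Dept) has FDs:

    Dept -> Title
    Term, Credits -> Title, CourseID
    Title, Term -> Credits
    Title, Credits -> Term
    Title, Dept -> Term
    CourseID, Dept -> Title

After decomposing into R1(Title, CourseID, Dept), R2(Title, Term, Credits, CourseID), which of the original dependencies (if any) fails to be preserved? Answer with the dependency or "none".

Title, Dept -> Term

Check Title, Dept → Term: no single fragment contains all of {Title, Term, Dept}, and the restricted closure of {Title, Dept} across the fragments never reaches {Term}.
Dept → Title is preserved.
Term, Credits → Title, CourseID is preserved.
Title, Term → Credits is preserved.
Title, Credits → Term is preserved.
CourseID, Dept → Title is preserved.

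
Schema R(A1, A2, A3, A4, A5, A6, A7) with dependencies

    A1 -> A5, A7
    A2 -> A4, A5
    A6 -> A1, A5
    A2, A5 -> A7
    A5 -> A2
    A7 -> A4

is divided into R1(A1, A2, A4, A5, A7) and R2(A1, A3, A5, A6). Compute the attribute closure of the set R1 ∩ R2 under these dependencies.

A1, A2, A4, A5, A7

R1 ∩ R2 = {A1, A5}.
A1 → A5, A7 applies, adding A7
A5 → A2 applies, adding A2
A7 → A4 applies, adding A4
Closure: {A1, A2, A4, A5, A7}.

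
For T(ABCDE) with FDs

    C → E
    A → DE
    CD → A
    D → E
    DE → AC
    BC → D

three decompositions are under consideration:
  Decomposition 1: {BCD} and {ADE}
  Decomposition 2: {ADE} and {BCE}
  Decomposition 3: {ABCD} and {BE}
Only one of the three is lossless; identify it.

Decomposition 1: common = {D}, closure = {ACDE} → lossless.
Decomposition 2: common = {E}, closure = {E} → lossy.
Decomposition 3: common = {B}, closure = {B} → lossy.

Decomposition 1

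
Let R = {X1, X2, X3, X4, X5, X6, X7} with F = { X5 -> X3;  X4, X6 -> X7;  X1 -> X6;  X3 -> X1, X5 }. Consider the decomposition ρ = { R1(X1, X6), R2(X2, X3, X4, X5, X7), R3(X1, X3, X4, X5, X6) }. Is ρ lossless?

Yes

Chase test. Columns are X1, X2, X3, X4, X5, X6, X7; row i has aⱼ where attribute j ∈ Ri, else bᵢⱼ.
Initial tableau (one row per fragment):
  row 1: a1 b12 b13 b14 b15 a6 b17
  row 2: b21 a2 a3 a4 a5 b26 a7
  row 3: a1 b32 a3 a4 a5 a6 b37
Rows 2 and 3 agree on X3; apply X3→X1, X5 and equate their X1, X5 entries.
Rows 1 and 2 agree on X1; apply X1→X6 and equate their X6 entries.
Rows 2 and 3 agree on X4, X6; apply X4, X6→X7 and equate their X7 entries.
Row 2 is now all distinguished symbols — the join is lossless.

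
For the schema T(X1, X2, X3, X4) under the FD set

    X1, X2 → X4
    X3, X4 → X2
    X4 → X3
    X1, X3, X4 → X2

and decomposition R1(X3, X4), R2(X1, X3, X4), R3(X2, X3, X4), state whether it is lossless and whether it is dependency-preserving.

Lossless test (chase): Rows 1 and 2 agree on X3, X4; apply X3, X4→X2 and equate their X2 entries. Rows 1 and 3 agree on X3, X4; apply X3, X4→X2 and equate their X2 entries. Row 2 is now all distinguished symbols — the join is lossless.
Dependency preservation: the restricted closure of {X1, X2} across the fragments never reaches {X4}, so X1, X2 → X4 cannot be enforced without a join — not preserved.

lossless but not dependency-preserving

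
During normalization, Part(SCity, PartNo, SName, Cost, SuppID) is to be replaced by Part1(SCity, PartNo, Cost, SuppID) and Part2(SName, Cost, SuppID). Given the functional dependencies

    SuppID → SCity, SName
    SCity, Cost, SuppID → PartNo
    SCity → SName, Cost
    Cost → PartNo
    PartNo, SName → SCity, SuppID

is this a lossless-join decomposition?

Yes

Common attributes: Part1 ∩ Part2 = {Cost, SuppID}.
Closure of {Cost, SuppID}: SuppID → SCity, SName applies, adding SCity, SName; SCity, Cost, SuppID → PartNo applies, adding PartNo. So (Cost, SuppID)⁺ = {SCity, PartNo, SName, Cost, SuppID}.
This closure contains every attribute of Part1, so Part1 ∩ Part2 → Part1. The join is lossless.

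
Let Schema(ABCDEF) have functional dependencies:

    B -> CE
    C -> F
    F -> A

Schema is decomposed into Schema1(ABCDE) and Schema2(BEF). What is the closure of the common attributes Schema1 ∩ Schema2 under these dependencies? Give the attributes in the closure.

ABCEF

Schema1 ∩ Schema2 = {BE}.
B → CE applies, adding C
C → F applies, adding F
F → A applies, adding A
Closure: {ABCEF}.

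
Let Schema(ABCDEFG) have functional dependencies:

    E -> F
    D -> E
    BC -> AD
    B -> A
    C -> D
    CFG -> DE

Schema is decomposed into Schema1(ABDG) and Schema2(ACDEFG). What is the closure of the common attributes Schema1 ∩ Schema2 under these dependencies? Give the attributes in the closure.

ADEFG

Schema1 ∩ Schema2 = {ADG}.
D → E applies, adding E
E → F applies, adding F
Closure: {ADEFG}.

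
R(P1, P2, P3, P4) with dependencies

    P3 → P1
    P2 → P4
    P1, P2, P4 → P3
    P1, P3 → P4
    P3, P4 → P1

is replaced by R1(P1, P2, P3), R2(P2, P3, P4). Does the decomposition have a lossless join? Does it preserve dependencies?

lossless and dependency-preserving

Lossless test: (P2, P3)⁺ = {P1, P2, P3, P4}, which contains all of one fragment — lossless.
Dependency preservation: P1, P2, P4 → P3; P1, P3 → P4; P3, P4 → P1 are not contained in any single fragment, but the restricted closure of each left-hand side across the fragments still reaches the right-hand side; the remaining FDs each lie inside some fragment. All dependencies are preserved.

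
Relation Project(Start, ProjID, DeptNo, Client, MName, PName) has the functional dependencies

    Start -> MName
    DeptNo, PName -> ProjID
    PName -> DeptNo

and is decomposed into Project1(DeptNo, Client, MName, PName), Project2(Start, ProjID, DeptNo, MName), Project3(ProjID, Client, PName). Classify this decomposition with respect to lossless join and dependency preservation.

lossy but dependency-preserving

Lossless test (chase): Rows 1 and 3 agree on PName; apply PName→DeptNo and equate their DeptNo entries. Rows 1 and 3 agree on DeptNo, PName; apply DeptNo, PName→ProjID and equate their ProjID entries. No row becomes fully distinguished — the join is lossy.
Dependency preservation: DeptNo, PName → ProjID is not contained in any single fragment, but the restricted closure of its left-hand side across the fragments still reaches the right-hand side; the remaining FDs each lie inside some fragment. All dependencies are preserved.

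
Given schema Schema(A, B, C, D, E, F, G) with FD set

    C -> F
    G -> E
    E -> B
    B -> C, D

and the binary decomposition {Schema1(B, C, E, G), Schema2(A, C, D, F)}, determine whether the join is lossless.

No

Common attributes: Schema1 ∩ Schema2 = {C}.
Closure of {C}: C → F applies, adding F. So (C)⁺ = {C, F}.
The closure contains neither all of Schema1 = {B, C, E, G} nor all of Schema2 = {A, C, D, F}, so the common attributes are not a superkey of either fragment. The join is lossy.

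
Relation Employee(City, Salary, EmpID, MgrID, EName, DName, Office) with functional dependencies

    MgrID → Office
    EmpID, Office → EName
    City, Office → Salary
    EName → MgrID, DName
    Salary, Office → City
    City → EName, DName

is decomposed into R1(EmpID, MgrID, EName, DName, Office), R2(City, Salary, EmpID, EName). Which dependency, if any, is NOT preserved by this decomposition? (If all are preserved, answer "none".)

Salary, Office → City

Check Salary, Office → City: no single fragment contains all of {City, Salary, Office}, and the restricted closure of {Salary, Office} across the fragments never reaches {City}.
MgrID → Office is preserved.
EmpID, Office → EName is preserved.
City, Office → Salary is preserved.
EName → MgrID, DName is preserved.
City → EName, DName is preserved.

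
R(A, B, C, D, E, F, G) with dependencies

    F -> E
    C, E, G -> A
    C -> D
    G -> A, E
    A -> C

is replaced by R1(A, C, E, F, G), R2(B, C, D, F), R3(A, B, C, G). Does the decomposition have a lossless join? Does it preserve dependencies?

Lossless test (chase): Rows 1 and 2 agree on F; apply F→E and equate their E entries. Rows 1 and 2 agree on C; apply C→D and equate their D entries. Rows 1 and 3 agree on C; apply C→D and equate their D entries. Rows 1 and 3 agree on G; apply G→A, E and equate their A, E entries. No row becomes fully distinguished — the join is lossy.
Dependency preservation: every FD's attributes lie within a single fragment, so each can be enforced locally — preserved.

lossy but dependency-preserving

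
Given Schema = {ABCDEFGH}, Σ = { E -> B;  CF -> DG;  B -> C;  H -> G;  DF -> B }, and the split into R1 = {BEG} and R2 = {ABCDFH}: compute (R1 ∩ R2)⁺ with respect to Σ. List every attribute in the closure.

R1 ∩ R2 = {B}.
B → C applies, adding C
Closure: {BC}.

BC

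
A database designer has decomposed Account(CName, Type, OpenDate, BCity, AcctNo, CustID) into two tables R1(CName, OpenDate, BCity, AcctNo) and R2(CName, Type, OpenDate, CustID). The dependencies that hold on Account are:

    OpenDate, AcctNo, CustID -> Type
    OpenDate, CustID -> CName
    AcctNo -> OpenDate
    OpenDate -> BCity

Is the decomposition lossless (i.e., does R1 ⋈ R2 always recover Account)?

Common attributes: R1 ∩ R2 = {CName, OpenDate}.
Closure of {CName, OpenDate}: OpenDate → BCity applies, adding BCity. So (CName, OpenDate)⁺ = {CName, OpenDate, BCity}.
The closure contains neither all of R1 = {CName, OpenDate, BCity, AcctNo} nor all of R2 = {CName, Type, OpenDate, CustID}, so the common attributes are not a superkey of either fragment. The join is lossy.

No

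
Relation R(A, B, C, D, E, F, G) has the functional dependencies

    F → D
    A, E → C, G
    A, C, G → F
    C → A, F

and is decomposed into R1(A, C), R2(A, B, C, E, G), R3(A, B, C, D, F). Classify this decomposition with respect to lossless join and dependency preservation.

Lossless test (chase): Rows 1 and 2 agree on C; apply C→A, F and equate their A, F entries. Rows 1 and 3 agree on C; apply C→A, F and equate their A, F entries. Rows 1 and 2 agree on F; apply F→D and equate their D entries. Rows 1 and 3 agree on F; apply F→D and equate their D entries. Row 2 is now all distinguished symbols — the join is lossless.
Dependency preservation: A, C, G → F is not contained in any single fragment, but the restricted closure of its left-hand side across the fragments still reaches the right-hand side; the remaining FDs each lie inside some fragment. All dependencies are preserved.

lossless and dependency-preserving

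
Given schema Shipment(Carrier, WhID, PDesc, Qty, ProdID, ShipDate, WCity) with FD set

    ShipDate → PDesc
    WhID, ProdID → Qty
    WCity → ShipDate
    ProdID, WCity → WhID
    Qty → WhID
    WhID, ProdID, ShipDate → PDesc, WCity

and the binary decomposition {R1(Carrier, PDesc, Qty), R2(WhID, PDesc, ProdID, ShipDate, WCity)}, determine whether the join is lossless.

Common attributes: R1 ∩ R2 = {PDesc}.
No dependency enlarges {PDesc}, so (PDesc)⁺ = {PDesc}.
The closure contains neither all of R1 = {Carrier, PDesc, Qty} nor all of R2 = {WhID, PDesc, ProdID, ShipDate, WCity}, so the common attributes are not a superkey of either fragment. The join is lossy.

No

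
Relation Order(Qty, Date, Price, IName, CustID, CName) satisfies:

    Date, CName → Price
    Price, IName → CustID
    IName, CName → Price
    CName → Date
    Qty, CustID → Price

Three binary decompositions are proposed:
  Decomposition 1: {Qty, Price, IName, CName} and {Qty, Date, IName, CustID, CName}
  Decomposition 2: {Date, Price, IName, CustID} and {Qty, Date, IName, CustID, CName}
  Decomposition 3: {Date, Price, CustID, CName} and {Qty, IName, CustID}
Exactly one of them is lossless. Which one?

Decomposition 1

Decomposition 1: common = {Qty, IName, CName}, closure = {Qty, Date, Price, IName, CustID, CName} → lossless.
Decomposition 2: common = {Date, IName, CustID}, closure = {Date, IName, CustID} → lossy.
Decomposition 3: common = {CustID}, closure = {CustID} → lossy.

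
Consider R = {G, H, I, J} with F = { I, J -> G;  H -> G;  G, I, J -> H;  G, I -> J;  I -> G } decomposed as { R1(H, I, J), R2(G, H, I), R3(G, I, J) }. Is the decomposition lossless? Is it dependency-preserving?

lossless and dependency-preserving

Lossless test (chase): Rows 1 and 3 agree on I, J; apply I, J→G and equate their G entries. Rows 1 and 3 agree on G, I, J; apply G, I, J→H and equate their H entries. Rows 1 and 2 agree on G, I; apply G, I→J and equate their J entries. Row 1 is now all distinguished symbols — the join is lossless.
Dependency preservation: G, I, J → H is not contained in any single fragment, but the restricted closure of its left-hand side across the fragments still reaches the right-hand side; the remaining FDs each lie inside some fragment. All dependencies are preserved.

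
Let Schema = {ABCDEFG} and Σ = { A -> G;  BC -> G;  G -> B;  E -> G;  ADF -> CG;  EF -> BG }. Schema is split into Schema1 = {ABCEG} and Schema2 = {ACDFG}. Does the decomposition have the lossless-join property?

No

Common attributes: Schema1 ∩ Schema2 = {ACG}.
Closure of {ACG}: G → B applies, adding B. So (ACG)⁺ = {ABCG}.
The closure contains neither all of Schema1 = {ABCEG} nor all of Schema2 = {ACDFG}, so the common attributes are not a superkey of either fragment. The join is lossy.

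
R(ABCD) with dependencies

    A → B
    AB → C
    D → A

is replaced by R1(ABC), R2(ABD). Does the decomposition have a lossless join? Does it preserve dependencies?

Lossless test: (AB)⁺ = {ABC}, which contains all of one fragment — lossless.
Dependency preservation: every FD's attributes lie within a single fragment, so each can be enforced locally — preserved.

lossless and dependency-preserving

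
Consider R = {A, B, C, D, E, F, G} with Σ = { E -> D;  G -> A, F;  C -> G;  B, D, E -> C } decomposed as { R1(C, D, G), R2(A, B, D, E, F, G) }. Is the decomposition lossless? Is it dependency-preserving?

lossy and not dependency-preserving

Lossless test: (D, G)⁺ = {A, D, F, G}, which is a superkey of neither fragment — lossy.
Dependency preservation: the restricted closure of {B, D, E} across the fragments never reaches {C}, so B, D, E → C cannot be enforced without a join — not preserved.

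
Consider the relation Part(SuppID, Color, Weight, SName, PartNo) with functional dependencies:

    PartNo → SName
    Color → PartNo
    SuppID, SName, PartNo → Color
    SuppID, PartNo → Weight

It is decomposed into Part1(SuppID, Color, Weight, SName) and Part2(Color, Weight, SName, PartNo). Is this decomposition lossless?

Yes

Common attributes: Part1 ∩ Part2 = {Color, Weight, SName}.
Closure of {Color, Weight, SName}: Color → PartNo applies, adding PartNo. So (Color, Weight, SName)⁺ = {Color, Weight, SName, PartNo}.
This closure contains every attribute of Part2, so Part1 ∩ Part2 → Part2. The join is lossless.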